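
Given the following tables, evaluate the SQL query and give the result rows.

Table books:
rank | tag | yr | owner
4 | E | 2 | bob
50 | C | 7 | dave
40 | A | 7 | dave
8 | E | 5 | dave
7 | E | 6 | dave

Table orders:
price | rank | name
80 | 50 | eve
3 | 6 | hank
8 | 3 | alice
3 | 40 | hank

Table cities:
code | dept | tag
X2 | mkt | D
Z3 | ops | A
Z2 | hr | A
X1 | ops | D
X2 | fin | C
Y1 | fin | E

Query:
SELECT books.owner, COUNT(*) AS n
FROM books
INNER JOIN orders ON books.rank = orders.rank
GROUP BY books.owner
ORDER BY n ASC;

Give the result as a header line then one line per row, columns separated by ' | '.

After JOIN orders (2 rows):
books.rank | books.tag | books.yr | books.owner | orders.price | orders.rank | orders.name
50 | C | 7 | dave | 80 | 50 | eve
40 | A | 7 | dave | 3 | 40 | hank
After GROUP BY (1 rows):
books.owner | n
dave | 2
After ORDER BY (1 rows):
books.owner | n
dave | 2

== RESULT ==
books.owner | n
dave | 2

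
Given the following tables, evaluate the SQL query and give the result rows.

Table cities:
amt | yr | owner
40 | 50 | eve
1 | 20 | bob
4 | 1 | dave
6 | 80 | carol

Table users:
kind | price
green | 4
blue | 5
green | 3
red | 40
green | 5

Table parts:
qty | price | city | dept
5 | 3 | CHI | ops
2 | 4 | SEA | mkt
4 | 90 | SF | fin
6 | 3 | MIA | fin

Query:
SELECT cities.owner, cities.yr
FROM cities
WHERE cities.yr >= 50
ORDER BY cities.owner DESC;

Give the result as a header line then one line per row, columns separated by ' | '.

== RESULT ==
cities.owner | cities.yr
eve | 50
carol | 80

Derivation:
After WHERE (2 rows):
cities.amt | cities.yr | cities.owner
40 | 50 | eve
6 | 80 | carol
After SELECT (2 rows):
cities.owner | cities.yr
eve | 50
carol | 80
After ORDER BY (2 rows):
cities.owner | cities.yr
eve | 50
carol | 80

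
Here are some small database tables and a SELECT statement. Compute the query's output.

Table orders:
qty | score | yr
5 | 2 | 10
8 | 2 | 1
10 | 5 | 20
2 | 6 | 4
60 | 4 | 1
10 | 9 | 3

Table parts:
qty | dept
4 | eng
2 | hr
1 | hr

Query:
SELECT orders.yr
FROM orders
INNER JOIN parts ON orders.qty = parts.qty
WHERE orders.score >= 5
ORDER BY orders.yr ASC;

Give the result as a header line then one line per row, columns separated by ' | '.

After JOIN parts (1 rows):
orders.qty | orders.score | orders.yr | parts.qty | parts.dept
2 | 6 | 4 | 2 | hr
After WHERE (1 rows):
orders.qty | orders.score | orders.yr | parts.qty | parts.dept
2 | 6 | 4 | 2 | hr
After SELECT (1 rows):
orders.yr
4
After ORDER BY (1 rows):
orders.yr
4

== RESULT ==
orders.yr
4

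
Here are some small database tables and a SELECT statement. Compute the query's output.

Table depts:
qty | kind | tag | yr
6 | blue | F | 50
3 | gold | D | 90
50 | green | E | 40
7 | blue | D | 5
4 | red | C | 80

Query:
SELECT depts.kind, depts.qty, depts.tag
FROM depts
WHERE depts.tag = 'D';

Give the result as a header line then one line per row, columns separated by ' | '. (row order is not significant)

== RESULT ==
depts.kind | depts.qty | depts.tag
gold | 3 | D
blue | 7 | D

Derivation:
After WHERE (2 rows):
depts.qty | depts.kind | depts.tag | depts.yr
3 | gold | D | 90
7 | blue | D | 5
After SELECT (2 rows):
depts.kind | depts.qty | depts.tag
gold | 3 | D
blue | 7 | D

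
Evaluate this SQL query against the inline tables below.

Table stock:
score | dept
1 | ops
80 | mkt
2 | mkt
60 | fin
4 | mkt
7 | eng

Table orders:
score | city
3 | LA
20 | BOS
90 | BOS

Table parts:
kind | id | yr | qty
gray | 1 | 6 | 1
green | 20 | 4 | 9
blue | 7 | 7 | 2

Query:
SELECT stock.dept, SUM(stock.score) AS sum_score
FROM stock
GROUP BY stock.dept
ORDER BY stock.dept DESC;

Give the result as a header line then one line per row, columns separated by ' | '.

== RESULT ==
stock.dept | sum_score
ops | 1
mkt | 86
fin | 60
eng | 7

Derivation:
After GROUP BY (4 rows):
stock.dept | sum_score
ops | 1
mkt | 86
fin | 60
eng | 7
After ORDER BY (4 rows):
stock.dept | sum_score
ops | 1
mkt | 86
fin | 60
eng | 7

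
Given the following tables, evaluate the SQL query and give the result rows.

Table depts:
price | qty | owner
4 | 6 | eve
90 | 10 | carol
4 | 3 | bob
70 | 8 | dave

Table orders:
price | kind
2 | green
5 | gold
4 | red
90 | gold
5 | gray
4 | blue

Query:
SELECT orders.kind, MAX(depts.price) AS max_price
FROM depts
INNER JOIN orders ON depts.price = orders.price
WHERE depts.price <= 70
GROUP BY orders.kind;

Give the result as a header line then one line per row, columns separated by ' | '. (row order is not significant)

After JOIN orders (5 rows):
depts.price | depts.qty | depts.owner | orders.price | orders.kind
4 | 6 | eve | 4 | red
4 | 6 | eve | 4 | blue
90 | 10 | carol | 90 | gold
4 | 3 | bob | 4 | red
4 | 3 | bob | 4 | blue
After WHERE (4 rows):
depts.price | depts.qty | depts.owner | orders.price | orders.kind
4 | 6 | eve | 4 | red
4 | 6 | eve | 4 | blue
4 | 3 | bob | 4 | red
4 | 3 | bob | 4 | blue
After GROUP BY (2 rows):
orders.kind | max_price
red | 4
blue | 4

== RESULT ==
orders.kind | max_price
red | 4
blue | 4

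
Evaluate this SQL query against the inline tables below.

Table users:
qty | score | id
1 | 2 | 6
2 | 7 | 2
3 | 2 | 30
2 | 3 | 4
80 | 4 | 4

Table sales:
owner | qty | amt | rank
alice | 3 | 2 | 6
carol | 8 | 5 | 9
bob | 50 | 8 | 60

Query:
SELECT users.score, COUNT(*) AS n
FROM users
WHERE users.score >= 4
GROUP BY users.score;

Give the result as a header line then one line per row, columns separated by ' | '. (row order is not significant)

== RESULT ==
users.score | n
7 | 1
4 | 1

Derivation:
After WHERE (2 rows):
users.qty | users.score | users.id
2 | 7 | 2
80 | 4 | 4
After GROUP BY (2 rows):
users.score | n
7 | 1
4 | 1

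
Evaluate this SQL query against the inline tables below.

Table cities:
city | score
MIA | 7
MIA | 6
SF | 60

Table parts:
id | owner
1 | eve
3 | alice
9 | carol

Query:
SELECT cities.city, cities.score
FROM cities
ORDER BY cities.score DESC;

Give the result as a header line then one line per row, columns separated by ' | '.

After SELECT (3 rows):
cities.city | cities.score
MIA | 7
MIA | 6
SF | 60
After ORDER BY (3 rows):
cities.city | cities.score
SF | 60
MIA | 7
MIA | 6

== RESULT ==
cities.city | cities.score
SF | 60
MIA | 7
MIA | 6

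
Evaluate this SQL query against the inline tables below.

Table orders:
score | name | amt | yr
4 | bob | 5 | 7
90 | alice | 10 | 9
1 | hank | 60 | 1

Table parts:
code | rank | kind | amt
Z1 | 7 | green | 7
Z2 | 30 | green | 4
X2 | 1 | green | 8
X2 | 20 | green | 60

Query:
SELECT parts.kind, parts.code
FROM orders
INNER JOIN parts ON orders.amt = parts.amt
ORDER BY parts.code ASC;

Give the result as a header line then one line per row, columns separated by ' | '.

After JOIN parts (1 rows):
orders.score | orders.name | orders.amt | orders.yr | parts.code | parts.rank | parts.kind | parts.amt
1 | hank | 60 | 1 | X2 | 20 | green | 60
After SELECT (1 rows):
parts.kind | parts.code
green | X2
After ORDER BY (1 rows):
parts.kind | parts.code
green | X2

== RESULT ==
parts.kind | parts.code
green | X2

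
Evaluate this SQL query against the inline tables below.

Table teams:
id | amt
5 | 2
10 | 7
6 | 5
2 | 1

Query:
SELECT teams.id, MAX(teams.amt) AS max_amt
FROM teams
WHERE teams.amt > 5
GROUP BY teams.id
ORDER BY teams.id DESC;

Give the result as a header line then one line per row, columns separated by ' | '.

After WHERE (1 rows):
teams.id | teams.amt
10 | 7
After GROUP BY (1 rows):
teams.id | max_amt
10 | 7
After ORDER BY (1 rows):
teams.id | max_amt
10 | 7

== RESULT ==
teams.id | max_amt
10 | 7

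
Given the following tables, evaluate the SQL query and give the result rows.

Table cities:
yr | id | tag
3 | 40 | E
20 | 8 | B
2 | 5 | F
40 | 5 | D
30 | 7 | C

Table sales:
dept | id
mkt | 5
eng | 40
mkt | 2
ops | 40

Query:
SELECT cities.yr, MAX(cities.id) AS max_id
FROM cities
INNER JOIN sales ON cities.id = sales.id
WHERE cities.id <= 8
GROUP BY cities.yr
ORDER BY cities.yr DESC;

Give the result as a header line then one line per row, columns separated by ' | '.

After JOIN sales (4 rows):
cities.yr | cities.id | cities.tag | sales.dept | sales.id
3 | 40 | E | eng | 40
3 | 40 | E | ops | 40
2 | 5 | F | mkt | 5
40 | 5 | D | mkt | 5
After WHERE (2 rows):
cities.yr | cities.id | cities.tag | sales.dept | sales.id
2 | 5 | F | mkt | 5
40 | 5 | D | mkt | 5
After GROUP BY (2 rows):
cities.yr | max_id
2 | 5
40 | 5
After ORDER BY (2 rows):
cities.yr | max_id
40 | 5
2 | 5

== RESULT ==
cities.yr | max_id
40 | 5
2 | 5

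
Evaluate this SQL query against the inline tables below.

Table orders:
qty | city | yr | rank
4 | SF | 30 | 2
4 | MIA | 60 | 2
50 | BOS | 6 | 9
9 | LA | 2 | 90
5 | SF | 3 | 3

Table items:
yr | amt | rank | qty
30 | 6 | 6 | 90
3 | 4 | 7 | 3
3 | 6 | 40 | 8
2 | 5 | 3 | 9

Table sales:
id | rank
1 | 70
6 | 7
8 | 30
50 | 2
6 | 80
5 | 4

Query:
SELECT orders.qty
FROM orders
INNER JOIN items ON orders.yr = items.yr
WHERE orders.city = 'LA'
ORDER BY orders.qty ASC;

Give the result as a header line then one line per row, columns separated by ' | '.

After JOIN items (4 rows):
orders.qty | orders.city | orders.yr | orders.rank | items.yr | items.amt | items.rank | items.qty
4 | SF | 30 | 2 | 30 | 6 | 6 | 90
9 | LA | 2 | 90 | 2 | 5 | 3 | 9
5 | SF | 3 | 3 | 3 | 4 | 7 | 3
5 | SF | 3 | 3 | 3 | 6 | 40 | 8
After WHERE (1 rows):
orders.qty | orders.city | orders.yr | orders.rank | items.yr | items.amt | items.rank | items.qty
9 | LA | 2 | 90 | 2 | 5 | 3 | 9
After SELECT (1 rows):
orders.qty
9
After ORDER BY (1 rows):
orders.qty
9

== RESULT ==
orders.qty
9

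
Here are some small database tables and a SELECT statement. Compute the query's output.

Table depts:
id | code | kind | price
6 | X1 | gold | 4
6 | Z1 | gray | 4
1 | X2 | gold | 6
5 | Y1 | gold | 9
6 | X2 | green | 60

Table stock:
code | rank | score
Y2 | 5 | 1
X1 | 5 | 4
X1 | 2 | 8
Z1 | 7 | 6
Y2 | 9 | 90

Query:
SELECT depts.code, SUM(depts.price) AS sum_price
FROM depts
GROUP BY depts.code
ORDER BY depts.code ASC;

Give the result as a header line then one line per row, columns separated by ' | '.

== RESULT ==
depts.code | sum_price
X1 | 4
X2 | 66
Y1 | 9
Z1 | 4

Derivation:
After GROUP BY (4 rows):
depts.code | sum_price
X1 | 4
Z1 | 4
X2 | 66
Y1 | 9
After ORDER BY (4 rows):
depts.code | sum_price
X1 | 4
X2 | 66
Y1 | 9
Z1 | 4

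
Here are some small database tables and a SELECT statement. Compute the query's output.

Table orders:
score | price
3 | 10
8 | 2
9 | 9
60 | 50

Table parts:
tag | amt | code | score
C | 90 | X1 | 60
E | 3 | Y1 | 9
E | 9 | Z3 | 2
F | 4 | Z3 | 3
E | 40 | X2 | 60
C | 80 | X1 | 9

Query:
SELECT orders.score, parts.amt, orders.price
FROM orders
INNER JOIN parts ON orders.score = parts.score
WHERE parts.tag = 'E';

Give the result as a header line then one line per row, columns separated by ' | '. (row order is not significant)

After JOIN parts (5 rows):
orders.score | orders.price | parts.tag | parts.amt | parts.code | parts.score
3 | 10 | F | 4 | Z3 | 3
9 | 9 | E | 3 | Y1 | 9
9 | 9 | C | 80 | X1 | 9
60 | 50 | C | 90 | X1 | 60
60 | 50 | E | 40 | X2 | 60
After WHERE (2 rows):
orders.score | orders.price | parts.tag | parts.amt | parts.code | parts.score
9 | 9 | E | 3 | Y1 | 9
60 | 50 | E | 40 | X2 | 60
After SELECT (2 rows):
orders.score | parts.amt | orders.price
9 | 3 | 9
60 | 40 | 50

== RESULT ==
orders.score | parts.amt | orders.price
9 | 3 | 9
60 | 40 | 50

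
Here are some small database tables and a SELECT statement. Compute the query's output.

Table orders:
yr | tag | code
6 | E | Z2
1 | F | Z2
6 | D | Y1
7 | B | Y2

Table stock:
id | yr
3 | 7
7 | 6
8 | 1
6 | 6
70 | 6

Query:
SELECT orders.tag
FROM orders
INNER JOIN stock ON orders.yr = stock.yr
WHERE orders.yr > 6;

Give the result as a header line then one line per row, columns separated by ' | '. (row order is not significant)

== RESULT ==
orders.tag
B

Derivation:
After JOIN stock (8 rows):
orders.yr | orders.tag | orders.code | stock.id | stock.yr
6 | E | Z2 | 7 | 6
6 | E | Z2 | 6 | 6
6 | E | Z2 | 70 | 6
1 | F | Z2 | 8 | 1
6 | D | Y1 | 7 | 6
6 | D | Y1 | 6 | 6
6 | D | Y1 | 70 | 6
7 | B | Y2 | 3 | 7
After WHERE (1 rows):
orders.yr | orders.tag | orders.code | stock.id | stock.yr
7 | B | Y2 | 3 | 7
After SELECT (1 rows):
orders.tag
B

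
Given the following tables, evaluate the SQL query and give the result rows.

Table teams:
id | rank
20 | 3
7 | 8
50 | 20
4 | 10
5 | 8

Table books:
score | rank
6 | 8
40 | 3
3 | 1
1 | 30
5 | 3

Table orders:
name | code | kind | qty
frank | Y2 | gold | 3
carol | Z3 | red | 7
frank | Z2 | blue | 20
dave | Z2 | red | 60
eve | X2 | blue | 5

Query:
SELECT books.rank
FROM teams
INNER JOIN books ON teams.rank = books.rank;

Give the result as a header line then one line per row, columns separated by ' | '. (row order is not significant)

== RESULT ==
books.rank
3
3
8
8

Derivation:
After JOIN books (4 rows):
teams.id | teams.rank | books.score | books.rank
20 | 3 | 40 | 3
20 | 3 | 5 | 3
7 | 8 | 6 | 8
5 | 8 | 6 | 8
After SELECT (4 rows):
books.rank
3
3
8
8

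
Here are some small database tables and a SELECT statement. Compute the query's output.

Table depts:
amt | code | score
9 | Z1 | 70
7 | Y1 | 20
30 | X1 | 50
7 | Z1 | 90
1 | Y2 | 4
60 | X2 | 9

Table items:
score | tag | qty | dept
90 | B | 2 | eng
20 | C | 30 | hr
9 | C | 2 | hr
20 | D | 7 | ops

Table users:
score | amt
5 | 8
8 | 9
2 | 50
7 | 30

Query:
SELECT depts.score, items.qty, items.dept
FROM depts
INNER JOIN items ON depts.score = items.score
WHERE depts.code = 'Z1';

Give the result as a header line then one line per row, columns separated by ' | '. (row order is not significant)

== RESULT ==
depts.score | items.qty | items.dept
90 | 2 | eng

Derivation:
After JOIN items (4 rows):
depts.amt | depts.code | depts.score | items.score | items.tag | items.qty | items.dept
7 | Y1 | 20 | 20 | C | 30 | hr
7 | Y1 | 20 | 20 | D | 7 | ops
7 | Z1 | 90 | 90 | B | 2 | eng
60 | X2 | 9 | 9 | C | 2 | hr
After WHERE (1 rows):
depts.amt | depts.code | depts.score | items.score | items.tag | items.qty | items.dept
7 | Z1 | 90 | 90 | B | 2 | eng
After SELECT (1 rows):
depts.score | items.qty | items.dept
90 | 2 | eng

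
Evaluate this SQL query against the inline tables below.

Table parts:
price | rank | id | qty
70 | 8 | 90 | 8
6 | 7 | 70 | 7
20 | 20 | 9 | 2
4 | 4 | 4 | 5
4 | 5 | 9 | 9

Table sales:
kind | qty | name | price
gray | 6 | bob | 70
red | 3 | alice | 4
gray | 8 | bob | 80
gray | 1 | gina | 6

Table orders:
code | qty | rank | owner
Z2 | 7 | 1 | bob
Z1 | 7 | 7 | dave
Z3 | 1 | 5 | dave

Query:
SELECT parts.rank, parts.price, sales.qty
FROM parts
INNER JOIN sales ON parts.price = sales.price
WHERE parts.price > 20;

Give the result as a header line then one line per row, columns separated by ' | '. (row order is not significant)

After JOIN sales (4 rows):
parts.price | parts.rank | parts.id | parts.qty | sales.kind | sales.qty | sales.name | sales.price
70 | 8 | 90 | 8 | gray | 6 | bob | 70
6 | 7 | 70 | 7 | gray | 1 | gina | 6
4 | 4 | 4 | 5 | red | 3 | alice | 4
4 | 5 | 9 | 9 | red | 3 | alice | 4
After WHERE (1 rows):
parts.price | parts.rank | parts.id | parts.qty | sales.kind | sales.qty | sales.name | sales.price
70 | 8 | 90 | 8 | gray | 6 | bob | 70
After SELECT (1 rows):
parts.rank | parts.price | sales.qty
8 | 70 | 6

== RESULT ==
parts.rank | parts.price | sales.qty
8 | 70 | 6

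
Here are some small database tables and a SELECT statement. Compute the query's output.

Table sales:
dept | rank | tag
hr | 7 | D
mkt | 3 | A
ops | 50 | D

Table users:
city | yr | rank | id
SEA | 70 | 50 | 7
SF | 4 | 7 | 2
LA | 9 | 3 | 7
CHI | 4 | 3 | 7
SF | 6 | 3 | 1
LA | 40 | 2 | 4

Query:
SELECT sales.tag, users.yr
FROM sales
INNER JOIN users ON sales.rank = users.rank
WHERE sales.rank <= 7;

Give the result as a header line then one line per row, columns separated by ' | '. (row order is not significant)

== RESULT ==
sales.tag | users.yr
D | 4
A | 9
A | 4
A | 6

Derivation:
After JOIN users (5 rows):
sales.dept | sales.rank | sales.tag | users.city | users.yr | users.rank | users.id
hr | 7 | D | SF | 4 | 7 | 2
mkt | 3 | A | LA | 9 | 3 | 7
mkt | 3 | A | CHI | 4 | 3 | 7
mkt | 3 | A | SF | 6 | 3 | 1
ops | 50 | D | SEA | 70 | 50 | 7
After WHERE (4 rows):
sales.dept | sales.rank | sales.tag | users.city | users.yr | users.rank | users.id
hr | 7 | D | SF | 4 | 7 | 2
mkt | 3 | A | LA | 9 | 3 | 7
mkt | 3 | A | CHI | 4 | 3 | 7
mkt | 3 | A | SF | 6 | 3 | 1
After SELECT (4 rows):
sales.tag | users.yr
D | 4
A | 9
A | 4
A | 6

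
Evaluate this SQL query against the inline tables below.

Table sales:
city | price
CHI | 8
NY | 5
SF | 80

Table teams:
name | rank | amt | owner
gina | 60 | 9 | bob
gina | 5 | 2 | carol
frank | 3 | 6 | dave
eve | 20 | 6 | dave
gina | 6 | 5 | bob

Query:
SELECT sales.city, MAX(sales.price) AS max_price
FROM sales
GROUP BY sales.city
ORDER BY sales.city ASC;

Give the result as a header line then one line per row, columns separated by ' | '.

== RESULT ==
sales.city | max_price
CHI | 8
NY | 5
SF | 80

Derivation:
After GROUP BY (3 rows):
sales.city | max_price
CHI | 8
NY | 5
SF | 80
After ORDER BY (3 rows):
sales.city | max_price
CHI | 8
NY | 5
SF | 80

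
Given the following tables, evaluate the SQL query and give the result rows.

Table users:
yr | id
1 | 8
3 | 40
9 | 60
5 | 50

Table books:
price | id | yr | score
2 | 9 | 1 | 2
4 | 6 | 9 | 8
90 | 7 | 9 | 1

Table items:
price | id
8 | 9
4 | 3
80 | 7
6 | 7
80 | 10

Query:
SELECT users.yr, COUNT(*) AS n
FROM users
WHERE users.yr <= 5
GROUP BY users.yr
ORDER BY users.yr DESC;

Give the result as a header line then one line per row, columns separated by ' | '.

== RESULT ==
users.yr | n
5 | 1
3 | 1
1 | 1

Derivation:
After WHERE (3 rows):
users.yr | users.id
1 | 8
3 | 40
5 | 50
After GROUP BY (3 rows):
users.yr | n
1 | 1
3 | 1
5 | 1
After ORDER BY (3 rows):
users.yr | n
5 | 1
3 | 1
1 | 1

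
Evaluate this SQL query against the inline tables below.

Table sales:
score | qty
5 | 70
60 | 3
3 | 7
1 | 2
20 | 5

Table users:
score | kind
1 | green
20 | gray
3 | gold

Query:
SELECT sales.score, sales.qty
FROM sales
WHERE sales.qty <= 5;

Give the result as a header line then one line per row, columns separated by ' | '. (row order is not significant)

After WHERE (3 rows):
sales.score | sales.qty
60 | 3
1 | 2
20 | 5
After SELECT (3 rows):
sales.score | sales.qty
60 | 3
1 | 2
20 | 5

== RESULT ==
sales.score | sales.qty
60 | 3
1 | 2
20 | 5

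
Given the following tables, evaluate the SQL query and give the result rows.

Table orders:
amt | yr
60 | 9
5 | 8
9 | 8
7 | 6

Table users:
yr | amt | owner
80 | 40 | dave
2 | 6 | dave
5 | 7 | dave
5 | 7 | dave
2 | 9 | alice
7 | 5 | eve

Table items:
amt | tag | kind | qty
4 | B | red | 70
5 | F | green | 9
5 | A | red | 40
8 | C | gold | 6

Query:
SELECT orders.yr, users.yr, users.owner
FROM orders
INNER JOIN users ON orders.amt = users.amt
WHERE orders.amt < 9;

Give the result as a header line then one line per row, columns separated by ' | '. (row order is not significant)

After JOIN users (4 rows):
orders.amt | orders.yr | users.yr | users.amt | users.owner
5 | 8 | 7 | 5 | eve
9 | 8 | 2 | 9 | alice
7 | 6 | 5 | 7 | dave
7 | 6 | 5 | 7 | dave
After WHERE (3 rows):
orders.amt | orders.yr | users.yr | users.amt | users.owner
5 | 8 | 7 | 5 | eve
7 | 6 | 5 | 7 | dave
7 | 6 | 5 | 7 | dave
After SELECT (3 rows):
orders.yr | users.yr | users.owner
8 | 7 | eve
6 | 5 | dave
6 | 5 | dave

== RESULT ==
orders.yr | users.yr | users.owner
8 | 7 | eve
6 | 5 | dave
6 | 5 | dave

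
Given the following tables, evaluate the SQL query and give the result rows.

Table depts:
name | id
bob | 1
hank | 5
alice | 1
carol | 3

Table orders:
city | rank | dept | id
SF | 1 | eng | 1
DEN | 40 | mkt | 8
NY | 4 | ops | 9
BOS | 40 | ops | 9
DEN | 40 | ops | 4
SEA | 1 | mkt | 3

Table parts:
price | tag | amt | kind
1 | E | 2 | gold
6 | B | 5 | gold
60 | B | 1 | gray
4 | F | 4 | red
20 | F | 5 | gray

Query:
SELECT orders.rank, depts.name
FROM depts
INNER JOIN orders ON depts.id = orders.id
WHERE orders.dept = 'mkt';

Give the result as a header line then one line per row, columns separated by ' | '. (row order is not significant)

== RESULT ==
orders.rank | depts.name
1 | carol

Derivation:
After JOIN orders (3 rows):
depts.name | depts.id | orders.city | orders.rank | orders.dept | orders.id
bob | 1 | SF | 1 | eng | 1
alice | 1 | SF | 1 | eng | 1
carol | 3 | SEA | 1 | mkt | 3
After WHERE (1 rows):
depts.name | depts.id | orders.city | orders.rank | orders.dept | orders.id
carol | 3 | SEA | 1 | mkt | 3
After SELECT (1 rows):
orders.rank | depts.name
1 | carol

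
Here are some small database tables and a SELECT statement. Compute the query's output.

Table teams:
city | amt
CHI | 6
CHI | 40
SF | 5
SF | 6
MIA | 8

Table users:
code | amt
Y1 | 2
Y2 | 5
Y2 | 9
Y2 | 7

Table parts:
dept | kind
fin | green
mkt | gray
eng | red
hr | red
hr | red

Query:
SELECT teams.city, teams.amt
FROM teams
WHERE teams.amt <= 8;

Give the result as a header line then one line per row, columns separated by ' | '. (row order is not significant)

== RESULT ==
teams.city | teams.amt
CHI | 6
SF | 5
SF | 6
MIA | 8

Derivation:
After WHERE (4 rows):
teams.city | teams.amt
CHI | 6
SF | 5
SF | 6
MIA | 8
After SELECT (4 rows):
teams.city | teams.amt
CHI | 6
SF | 5
SF | 6
MIA | 8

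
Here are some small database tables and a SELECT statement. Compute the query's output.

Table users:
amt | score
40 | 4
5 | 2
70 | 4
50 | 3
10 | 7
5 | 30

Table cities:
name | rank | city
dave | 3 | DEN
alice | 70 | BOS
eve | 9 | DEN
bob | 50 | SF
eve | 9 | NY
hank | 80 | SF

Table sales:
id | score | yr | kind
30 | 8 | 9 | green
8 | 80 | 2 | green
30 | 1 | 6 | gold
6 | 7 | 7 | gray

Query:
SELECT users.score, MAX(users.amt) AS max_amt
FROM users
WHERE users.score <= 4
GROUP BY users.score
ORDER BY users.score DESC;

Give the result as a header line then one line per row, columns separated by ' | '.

== RESULT ==
users.score | max_amt
4 | 70
3 | 50
2 | 5

Derivation:
After WHERE (4 rows):
users.amt | users.score
40 | 4
5 | 2
70 | 4
50 | 3
After GROUP BY (3 rows):
users.score | max_amt
4 | 70
2 | 5
3 | 50
After ORDER BY (3 rows):
users.score | max_amt
4 | 70
3 | 50
2 | 5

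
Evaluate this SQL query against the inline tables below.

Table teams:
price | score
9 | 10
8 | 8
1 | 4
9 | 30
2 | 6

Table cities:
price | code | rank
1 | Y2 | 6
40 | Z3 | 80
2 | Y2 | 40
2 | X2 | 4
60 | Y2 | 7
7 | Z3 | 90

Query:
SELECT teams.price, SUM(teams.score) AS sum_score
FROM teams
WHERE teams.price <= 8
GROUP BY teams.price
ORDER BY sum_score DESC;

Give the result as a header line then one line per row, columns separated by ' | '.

== RESULT ==
teams.price | sum_score
8 | 8
2 | 6
1 | 4

Derivation:
After WHERE (3 rows):
teams.price | teams.score
8 | 8
1 | 4
2 | 6
After GROUP BY (3 rows):
teams.price | sum_score
8 | 8
1 | 4
2 | 6
After ORDER BY (3 rows):
teams.price | sum_score
8 | 8
2 | 6
1 | 4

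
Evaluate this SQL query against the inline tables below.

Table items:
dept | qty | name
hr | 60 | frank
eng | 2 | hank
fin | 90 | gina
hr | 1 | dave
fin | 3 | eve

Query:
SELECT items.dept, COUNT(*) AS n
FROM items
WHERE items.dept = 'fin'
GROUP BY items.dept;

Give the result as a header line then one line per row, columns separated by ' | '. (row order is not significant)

After WHERE (2 rows):
items.dept | items.qty | items.name
fin | 90 | gina
fin | 3 | eve
After GROUP BY (1 rows):
items.dept | n
fin | 2

== RESULT ==
items.dept | n
fin | 2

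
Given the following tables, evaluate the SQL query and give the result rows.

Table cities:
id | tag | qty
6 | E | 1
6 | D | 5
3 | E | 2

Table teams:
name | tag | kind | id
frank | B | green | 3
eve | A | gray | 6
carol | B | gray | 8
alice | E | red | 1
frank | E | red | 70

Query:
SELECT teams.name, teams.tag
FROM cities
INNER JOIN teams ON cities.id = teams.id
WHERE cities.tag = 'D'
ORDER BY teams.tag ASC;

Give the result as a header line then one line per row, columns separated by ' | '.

After JOIN teams (3 rows):
cities.id | cities.tag | cities.qty | teams.name | teams.tag | teams.kind | teams.id
6 | E | 1 | eve | A | gray | 6
6 | D | 5 | eve | A | gray | 6
3 | E | 2 | frank | B | green | 3
After WHERE (1 rows):
cities.id | cities.tag | cities.qty | teams.name | teams.tag | teams.kind | teams.id
6 | D | 5 | eve | A | gray | 6
After SELECT (1 rows):
teams.name | teams.tag
eve | A
After ORDER BY (1 rows):
teams.name | teams.tag
eve | A

== RESULT ==
teams.name | teams.tag
eve | A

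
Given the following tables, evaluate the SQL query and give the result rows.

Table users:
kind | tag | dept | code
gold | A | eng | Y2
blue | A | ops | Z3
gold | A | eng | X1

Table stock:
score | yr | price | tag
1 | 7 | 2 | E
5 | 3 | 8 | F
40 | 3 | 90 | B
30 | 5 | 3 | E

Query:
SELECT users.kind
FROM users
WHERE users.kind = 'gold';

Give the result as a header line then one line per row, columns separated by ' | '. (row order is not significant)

After WHERE (2 rows):
users.kind | users.tag | users.dept | users.code
gold | A | eng | Y2
gold | A | eng | X1
After SELECT (2 rows):
users.kind
gold
gold

== RESULT ==
users.kind
gold
gold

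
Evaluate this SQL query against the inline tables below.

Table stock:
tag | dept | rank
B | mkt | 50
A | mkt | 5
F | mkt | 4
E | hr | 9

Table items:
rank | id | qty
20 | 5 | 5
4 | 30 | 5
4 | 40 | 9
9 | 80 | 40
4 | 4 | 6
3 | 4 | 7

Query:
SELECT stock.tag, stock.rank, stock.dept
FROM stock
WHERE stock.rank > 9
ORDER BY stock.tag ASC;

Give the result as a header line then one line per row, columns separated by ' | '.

== RESULT ==
stock.tag | stock.rank | stock.dept
B | 50 | mkt

Derivation:
After WHERE (1 rows):
stock.tag | stock.dept | stock.rank
B | mkt | 50
After SELECT (1 rows):
stock.tag | stock.rank | stock.dept
B | 50 | mkt
After ORDER BY (1 rows):
stock.tag | stock.rank | stock.dept
B | 50 | mkt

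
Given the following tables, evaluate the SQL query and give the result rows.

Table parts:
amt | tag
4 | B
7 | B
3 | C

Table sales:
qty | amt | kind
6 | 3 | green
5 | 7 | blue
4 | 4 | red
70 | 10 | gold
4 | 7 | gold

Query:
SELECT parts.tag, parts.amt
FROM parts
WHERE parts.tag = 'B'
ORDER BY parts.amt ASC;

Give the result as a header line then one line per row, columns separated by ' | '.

== RESULT ==
parts.tag | parts.amt
B | 4
B | 7

Derivation:
After WHERE (2 rows):
parts.amt | parts.tag
4 | B
7 | B
After SELECT (2 rows):
parts.tag | parts.amt
B | 4
B | 7
After ORDER BY (2 rows):
parts.tag | parts.amt
B | 4
B | 7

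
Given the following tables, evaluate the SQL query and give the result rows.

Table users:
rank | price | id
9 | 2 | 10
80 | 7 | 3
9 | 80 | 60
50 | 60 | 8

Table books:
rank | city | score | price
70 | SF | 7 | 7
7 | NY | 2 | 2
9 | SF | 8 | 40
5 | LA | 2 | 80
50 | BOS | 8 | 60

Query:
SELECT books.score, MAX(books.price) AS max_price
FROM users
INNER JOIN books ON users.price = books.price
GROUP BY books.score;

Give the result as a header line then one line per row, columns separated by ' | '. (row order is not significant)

== RESULT ==
books.score | max_price
2 | 80
7 | 7
8 | 60

Derivation:
After JOIN books (4 rows):
users.rank | users.price | users.id | books.rank | books.city | books.score | books.price
9 | 2 | 10 | 7 | NY | 2 | 2
80 | 7 | 3 | 70 | SF | 7 | 7
9 | 80 | 60 | 5 | LA | 2 | 80
50 | 60 | 8 | 50 | BOS | 8 | 60
After GROUP BY (3 rows):
books.score | max_price
2 | 80
7 | 7
8 | 60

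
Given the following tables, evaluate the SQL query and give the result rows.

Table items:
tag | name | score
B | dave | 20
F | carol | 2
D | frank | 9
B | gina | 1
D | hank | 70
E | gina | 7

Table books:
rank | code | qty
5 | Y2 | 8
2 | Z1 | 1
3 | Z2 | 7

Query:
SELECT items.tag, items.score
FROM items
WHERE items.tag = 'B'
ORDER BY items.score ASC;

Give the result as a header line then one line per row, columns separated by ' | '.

After WHERE (2 rows):
items.tag | items.name | items.score
B | dave | 20
B | gina | 1
After SELECT (2 rows):
items.tag | items.score
B | 20
B | 1
After ORDER BY (2 rows):
items.tag | items.score
B | 1
B | 20

== RESULT ==
items.tag | items.score
B | 1
B | 20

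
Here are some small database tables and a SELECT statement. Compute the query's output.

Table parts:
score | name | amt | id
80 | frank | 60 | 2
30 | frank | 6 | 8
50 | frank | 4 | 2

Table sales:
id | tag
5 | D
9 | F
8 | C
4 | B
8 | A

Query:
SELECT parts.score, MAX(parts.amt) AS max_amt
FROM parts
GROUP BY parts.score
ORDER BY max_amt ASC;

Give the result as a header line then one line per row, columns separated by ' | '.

== RESULT ==
parts.score | max_amt
50 | 4
30 | 6
80 | 60

Derivation:
After GROUP BY (3 rows):
parts.score | max_amt
80 | 60
30 | 6
50 | 4
After ORDER BY (3 rows):
parts.score | max_amt
50 | 4
30 | 6
80 | 60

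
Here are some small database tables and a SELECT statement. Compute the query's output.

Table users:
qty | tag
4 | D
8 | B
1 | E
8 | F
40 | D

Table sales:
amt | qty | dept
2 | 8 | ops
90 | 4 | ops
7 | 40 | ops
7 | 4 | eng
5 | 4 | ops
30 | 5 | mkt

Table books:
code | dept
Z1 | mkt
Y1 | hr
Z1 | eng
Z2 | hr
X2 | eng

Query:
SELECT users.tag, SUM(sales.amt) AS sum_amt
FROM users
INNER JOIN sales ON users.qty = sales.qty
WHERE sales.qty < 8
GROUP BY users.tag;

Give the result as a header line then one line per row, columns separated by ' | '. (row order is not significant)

== RESULT ==
users.tag | sum_amt
D | 102

Derivation:
After JOIN sales (6 rows):
users.qty | users.tag | sales.amt | sales.qty | sales.dept
4 | D | 90 | 4 | ops
4 | D | 7 | 4 | eng
4 | D | 5 | 4 | ops
8 | B | 2 | 8 | ops
8 | F | 2 | 8 | ops
40 | D | 7 | 40 | ops
After WHERE (3 rows):
users.qty | users.tag | sales.amt | sales.qty | sales.dept
4 | D | 90 | 4 | ops
4 | D | 7 | 4 | eng
4 | D | 5 | 4 | ops
After GROUP BY (1 rows):
users.tag | sum_amt
D | 102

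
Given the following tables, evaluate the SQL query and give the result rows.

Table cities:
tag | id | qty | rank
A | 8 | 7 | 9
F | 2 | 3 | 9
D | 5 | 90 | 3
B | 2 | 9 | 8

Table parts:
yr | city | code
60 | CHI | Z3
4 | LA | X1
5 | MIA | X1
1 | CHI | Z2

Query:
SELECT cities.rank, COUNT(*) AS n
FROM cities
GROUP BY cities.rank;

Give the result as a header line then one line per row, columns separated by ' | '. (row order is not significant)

After GROUP BY (3 rows):
cities.rank | n
9 | 2
3 | 1
8 | 1

== RESULT ==
cities.rank | n
9 | 2
3 | 1
8 | 1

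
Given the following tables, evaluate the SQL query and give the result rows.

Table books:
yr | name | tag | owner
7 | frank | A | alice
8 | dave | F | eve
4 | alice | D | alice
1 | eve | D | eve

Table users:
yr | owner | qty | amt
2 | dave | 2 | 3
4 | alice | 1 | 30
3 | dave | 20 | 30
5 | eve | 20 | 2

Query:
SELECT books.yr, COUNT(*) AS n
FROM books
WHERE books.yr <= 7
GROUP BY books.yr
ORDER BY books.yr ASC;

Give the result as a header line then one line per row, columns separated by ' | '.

== RESULT ==
books.yr | n
1 | 1
4 | 1
7 | 1

Derivation:
After WHERE (3 rows):
books.yr | books.name | books.tag | books.owner
7 | frank | A | alice
4 | alice | D | alice
1 | eve | D | eve
After GROUP BY (3 rows):
books.yr | n
7 | 1
4 | 1
1 | 1
After ORDER BY (3 rows):
books.yr | n
1 | 1
4 | 1
7 | 1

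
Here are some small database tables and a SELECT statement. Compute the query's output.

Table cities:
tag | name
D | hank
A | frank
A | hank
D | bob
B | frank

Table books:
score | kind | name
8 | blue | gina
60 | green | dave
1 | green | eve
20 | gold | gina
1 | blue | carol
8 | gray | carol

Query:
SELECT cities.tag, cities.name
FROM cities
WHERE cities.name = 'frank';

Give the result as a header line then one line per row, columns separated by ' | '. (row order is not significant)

After WHERE (2 rows):
cities.tag | cities.name
A | frank
B | frank
After SELECT (2 rows):
cities.tag | cities.name
A | frank
B | frank

== RESULT ==
cities.tag | cities.name
A | frank
B | frank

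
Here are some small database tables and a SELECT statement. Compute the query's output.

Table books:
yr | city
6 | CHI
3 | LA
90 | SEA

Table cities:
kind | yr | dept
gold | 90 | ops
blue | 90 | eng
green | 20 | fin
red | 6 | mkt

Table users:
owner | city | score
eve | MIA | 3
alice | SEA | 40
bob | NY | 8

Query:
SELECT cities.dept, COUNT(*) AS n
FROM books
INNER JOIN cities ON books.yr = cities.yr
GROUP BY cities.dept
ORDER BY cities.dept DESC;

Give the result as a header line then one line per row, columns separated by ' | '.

After JOIN cities (3 rows):
books.yr | books.city | cities.kind | cities.yr | cities.dept
6 | CHI | red | 6 | mkt
90 | SEA | gold | 90 | ops
90 | SEA | blue | 90 | eng
After GROUP BY (3 rows):
cities.dept | n
mkt | 1
ops | 1
eng | 1
After ORDER BY (3 rows):
cities.dept | n
ops | 1
mkt | 1
eng | 1

== RESULT ==
cities.dept | n
ops | 1
mkt | 1
eng | 1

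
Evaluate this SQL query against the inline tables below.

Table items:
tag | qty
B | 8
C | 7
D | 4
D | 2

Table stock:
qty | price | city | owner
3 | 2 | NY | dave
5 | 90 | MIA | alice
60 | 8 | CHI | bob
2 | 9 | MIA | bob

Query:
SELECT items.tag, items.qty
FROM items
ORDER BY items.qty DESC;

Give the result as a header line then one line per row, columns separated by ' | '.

== RESULT ==
items.tag | items.qty
B | 8
C | 7
D | 4
D | 2

Derivation:
After SELECT (4 rows):
items.tag | items.qty
B | 8
C | 7
D | 4
D | 2
After ORDER BY (4 rows):
items.tag | items.qty
B | 8
C | 7
D | 4
D | 2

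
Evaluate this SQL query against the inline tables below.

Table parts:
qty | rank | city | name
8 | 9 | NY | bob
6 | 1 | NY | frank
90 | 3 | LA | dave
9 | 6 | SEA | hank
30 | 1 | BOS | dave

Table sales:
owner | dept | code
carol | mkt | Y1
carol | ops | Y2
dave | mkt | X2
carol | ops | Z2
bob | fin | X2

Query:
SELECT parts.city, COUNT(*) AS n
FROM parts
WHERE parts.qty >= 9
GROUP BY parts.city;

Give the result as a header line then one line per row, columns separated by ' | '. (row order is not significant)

== RESULT ==
parts.city | n
LA | 1
SEA | 1
BOS | 1

Derivation:
After WHERE (3 rows):
parts.qty | parts.rank | parts.city | parts.name
90 | 3 | LA | dave
9 | 6 | SEA | hank
30 | 1 | BOS | dave
After GROUP BY (3 rows):
parts.city | n
LA | 1
SEA | 1
BOS | 1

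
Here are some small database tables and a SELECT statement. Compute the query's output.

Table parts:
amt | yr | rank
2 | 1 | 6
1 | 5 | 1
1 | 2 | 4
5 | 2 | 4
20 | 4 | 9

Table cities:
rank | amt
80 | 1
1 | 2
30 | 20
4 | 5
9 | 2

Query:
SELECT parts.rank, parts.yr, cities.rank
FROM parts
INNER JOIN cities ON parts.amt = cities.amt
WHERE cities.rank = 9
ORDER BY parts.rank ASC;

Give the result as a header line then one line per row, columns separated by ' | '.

After JOIN cities (6 rows):
parts.amt | parts.yr | parts.rank | cities.rank | cities.amt
2 | 1 | 6 | 1 | 2
2 | 1 | 6 | 9 | 2
1 | 5 | 1 | 80 | 1
1 | 2 | 4 | 80 | 1
5 | 2 | 4 | 4 | 5
20 | 4 | 9 | 30 | 20
After WHERE (1 rows):
parts.amt | parts.yr | parts.rank | cities.rank | cities.amt
2 | 1 | 6 | 9 | 2
After SELECT (1 rows):
parts.rank | parts.yr | cities.rank
6 | 1 | 9
After ORDER BY (1 rows):
parts.rank | parts.yr | cities.rank
6 | 1 | 9

== RESULT ==
parts.rank | parts.yr | cities.rank
6 | 1 | 9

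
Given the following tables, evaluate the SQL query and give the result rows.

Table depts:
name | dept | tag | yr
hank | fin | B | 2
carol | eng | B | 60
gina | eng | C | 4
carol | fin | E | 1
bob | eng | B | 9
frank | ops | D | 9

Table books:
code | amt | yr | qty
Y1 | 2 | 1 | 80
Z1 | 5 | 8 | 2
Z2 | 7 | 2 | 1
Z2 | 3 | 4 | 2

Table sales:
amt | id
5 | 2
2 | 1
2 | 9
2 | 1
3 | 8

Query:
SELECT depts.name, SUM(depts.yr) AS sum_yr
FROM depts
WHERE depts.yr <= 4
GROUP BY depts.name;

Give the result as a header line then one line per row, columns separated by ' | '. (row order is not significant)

== RESULT ==
depts.name | sum_yr
hank | 2
gina | 4
carol | 1

Derivation:
After WHERE (3 rows):
depts.name | depts.dept | depts.tag | depts.yr
hank | fin | B | 2
gina | eng | C | 4
carol | fin | E | 1
After GROUP BY (3 rows):
depts.name | sum_yr
hank | 2
gina | 4
carol | 1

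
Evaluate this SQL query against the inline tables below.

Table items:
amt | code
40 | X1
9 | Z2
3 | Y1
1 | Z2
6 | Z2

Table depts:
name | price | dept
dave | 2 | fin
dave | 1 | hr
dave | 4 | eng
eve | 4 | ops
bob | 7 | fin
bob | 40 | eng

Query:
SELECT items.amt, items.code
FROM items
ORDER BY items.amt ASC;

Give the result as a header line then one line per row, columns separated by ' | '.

== RESULT ==
items.amt | items.code
1 | Z2
3 | Y1
6 | Z2
9 | Z2
40 | X1

Derivation:
After SELECT (5 rows):
items.amt | items.code
40 | X1
9 | Z2
3 | Y1
1 | Z2
6 | Z2
After ORDER BY (5 rows):
items.amt | items.code
1 | Z2
3 | Y1
6 | Z2
9 | Z2
40 | X1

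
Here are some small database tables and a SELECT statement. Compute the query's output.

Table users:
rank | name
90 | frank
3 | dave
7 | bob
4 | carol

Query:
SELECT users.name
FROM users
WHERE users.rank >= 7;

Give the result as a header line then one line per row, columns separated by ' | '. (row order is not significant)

== RESULT ==
users.name
frank
bob

Derivation:
After WHERE (2 rows):
users.rank | users.name
90 | frank
7 | bob
After SELECT (2 rows):
users.name
frank
bob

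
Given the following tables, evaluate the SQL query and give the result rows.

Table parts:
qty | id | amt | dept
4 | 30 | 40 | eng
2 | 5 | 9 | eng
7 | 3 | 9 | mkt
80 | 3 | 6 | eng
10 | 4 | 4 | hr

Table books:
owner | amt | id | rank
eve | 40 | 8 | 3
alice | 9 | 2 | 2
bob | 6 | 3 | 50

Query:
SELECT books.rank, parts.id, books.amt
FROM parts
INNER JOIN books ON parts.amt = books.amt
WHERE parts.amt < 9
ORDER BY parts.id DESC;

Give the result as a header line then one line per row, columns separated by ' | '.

After JOIN books (4 rows):
parts.qty | parts.id | parts.amt | parts.dept | books.owner | books.amt | books.id | books.rank
4 | 30 | 40 | eng | eve | 40 | 8 | 3
2 | 5 | 9 | eng | alice | 9 | 2 | 2
7 | 3 | 9 | mkt | alice | 9 | 2 | 2
80 | 3 | 6 | eng | bob | 6 | 3 | 50
After WHERE (1 rows):
parts.qty | parts.id | parts.amt | parts.dept | books.owner | books.amt | books.id | books.rank
80 | 3 | 6 | eng | bob | 6 | 3 | 50
After SELECT (1 rows):
books.rank | parts.id | books.amt
50 | 3 | 6
After ORDER BY (1 rows):
books.rank | parts.id | books.amt
50 | 3 | 6

== RESULT ==
books.rank | parts.id | books.amt
50 | 3 | 6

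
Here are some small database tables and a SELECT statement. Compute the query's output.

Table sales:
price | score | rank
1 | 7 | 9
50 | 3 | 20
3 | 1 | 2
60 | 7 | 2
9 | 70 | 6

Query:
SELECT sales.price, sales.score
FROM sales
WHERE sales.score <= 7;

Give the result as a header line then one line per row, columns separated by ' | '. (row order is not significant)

After WHERE (4 rows):
sales.price | sales.score | sales.rank
1 | 7 | 9
50 | 3 | 20
3 | 1 | 2
60 | 7 | 2
After SELECT (4 rows):
sales.price | sales.score
1 | 7
50 | 3
3 | 1
60 | 7

== RESULT ==
sales.price | sales.score
1 | 7
50 | 3
3 | 1
60 | 7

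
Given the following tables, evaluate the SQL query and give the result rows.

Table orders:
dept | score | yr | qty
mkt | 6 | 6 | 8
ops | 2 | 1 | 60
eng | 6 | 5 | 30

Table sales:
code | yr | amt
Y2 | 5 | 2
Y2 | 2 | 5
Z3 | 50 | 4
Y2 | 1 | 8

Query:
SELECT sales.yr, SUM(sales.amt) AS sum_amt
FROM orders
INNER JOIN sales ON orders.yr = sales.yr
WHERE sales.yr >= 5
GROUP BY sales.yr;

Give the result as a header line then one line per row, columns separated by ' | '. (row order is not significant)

After JOIN sales (2 rows):
orders.dept | orders.score | orders.yr | orders.qty | sales.code | sales.yr | sales.amt
ops | 2 | 1 | 60 | Y2 | 1 | 8
eng | 6 | 5 | 30 | Y2 | 5 | 2
After WHERE (1 rows):
orders.dept | orders.score | orders.yr | orders.qty | sales.code | sales.yr | sales.amt
eng | 6 | 5 | 30 | Y2 | 5 | 2
After GROUP BY (1 rows):
sales.yr | sum_amt
5 | 2

== RESULT ==
sales.yr | sum_amt
5 | 2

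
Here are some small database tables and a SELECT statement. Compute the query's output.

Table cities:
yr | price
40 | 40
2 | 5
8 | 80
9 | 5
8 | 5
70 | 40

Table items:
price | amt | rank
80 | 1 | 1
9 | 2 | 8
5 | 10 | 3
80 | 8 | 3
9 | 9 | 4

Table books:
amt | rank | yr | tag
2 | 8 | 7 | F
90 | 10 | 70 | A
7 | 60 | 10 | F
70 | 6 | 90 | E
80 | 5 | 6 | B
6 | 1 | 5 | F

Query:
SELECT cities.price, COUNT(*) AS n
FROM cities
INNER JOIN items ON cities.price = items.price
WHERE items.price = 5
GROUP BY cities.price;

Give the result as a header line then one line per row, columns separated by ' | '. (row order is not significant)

After JOIN items (5 rows):
cities.yr | cities.price | items.price | items.amt | items.rank
2 | 5 | 5 | 10 | 3
8 | 80 | 80 | 1 | 1
8 | 80 | 80 | 8 | 3
9 | 5 | 5 | 10 | 3
8 | 5 | 5 | 10 | 3
After WHERE (3 rows):
cities.yr | cities.price | items.price | items.amt | items.rank
2 | 5 | 5 | 10 | 3
9 | 5 | 5 | 10 | 3
8 | 5 | 5 | 10 | 3
After GROUP BY (1 rows):
cities.price | n
5 | 3

== RESULT ==
cities.price | n
5 | 3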